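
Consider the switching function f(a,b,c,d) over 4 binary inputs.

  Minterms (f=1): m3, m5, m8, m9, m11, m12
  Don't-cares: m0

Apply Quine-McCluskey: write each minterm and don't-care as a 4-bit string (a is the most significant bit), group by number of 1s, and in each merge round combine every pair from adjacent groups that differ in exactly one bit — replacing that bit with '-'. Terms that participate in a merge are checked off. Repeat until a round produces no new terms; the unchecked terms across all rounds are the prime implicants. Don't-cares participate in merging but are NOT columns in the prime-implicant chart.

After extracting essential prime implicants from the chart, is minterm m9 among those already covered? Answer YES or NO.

NO

size-2^0 implicants → 0000(✓)  0011(✓)  0101  1000(✓)  1001(✓)  1011(✓)  1100(✓)
size-2^1 implicants → -000  -011  1-00  10-1  100-
Unchecked terms (primes): -000, -011, 0101, 1-00, 10-1, 100-
Minterm coverage:
  m3 ⊆ -011 [E]
  m5 ⊆ 0101 [E]
  m8 ⊆ -000,1-00,100-
  m9 ⊆ 10-1,100-
  m11 ⊆ -011,10-1
  m12 ⊆ 1-00 [E]
E = {-011, 0101, 1-00}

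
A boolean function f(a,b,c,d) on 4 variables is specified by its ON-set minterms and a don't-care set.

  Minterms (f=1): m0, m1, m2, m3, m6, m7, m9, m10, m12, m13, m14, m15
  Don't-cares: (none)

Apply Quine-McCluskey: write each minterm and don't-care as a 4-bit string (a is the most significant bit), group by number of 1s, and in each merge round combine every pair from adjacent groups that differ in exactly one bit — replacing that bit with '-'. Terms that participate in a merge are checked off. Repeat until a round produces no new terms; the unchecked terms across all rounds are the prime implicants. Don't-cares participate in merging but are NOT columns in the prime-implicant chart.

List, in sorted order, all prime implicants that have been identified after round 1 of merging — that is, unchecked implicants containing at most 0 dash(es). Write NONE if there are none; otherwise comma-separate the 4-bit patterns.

NONE

Round 0: 0000✓ 0001✓ 0010✓ 0011✓ 0110✓ 0111✓ 1001✓ 1010✓ 1100✓ 1101✓ 1110✓ 1111✓
Round 1: -001 -010✓ -110✓ -111✓ 0-10✓ 0-11✓ 00-0✓ 00-1✓ 000-✓ 001-✓ 011-✓ 1-01 1-10✓ 11-0✓ 11-1✓ 110-✓ 111-✓
Round 2: --10 -11- 0-1- 00-- 11--
PIs = {--10, -001, -11-, 0-1-, 00--, 1-01, 11--}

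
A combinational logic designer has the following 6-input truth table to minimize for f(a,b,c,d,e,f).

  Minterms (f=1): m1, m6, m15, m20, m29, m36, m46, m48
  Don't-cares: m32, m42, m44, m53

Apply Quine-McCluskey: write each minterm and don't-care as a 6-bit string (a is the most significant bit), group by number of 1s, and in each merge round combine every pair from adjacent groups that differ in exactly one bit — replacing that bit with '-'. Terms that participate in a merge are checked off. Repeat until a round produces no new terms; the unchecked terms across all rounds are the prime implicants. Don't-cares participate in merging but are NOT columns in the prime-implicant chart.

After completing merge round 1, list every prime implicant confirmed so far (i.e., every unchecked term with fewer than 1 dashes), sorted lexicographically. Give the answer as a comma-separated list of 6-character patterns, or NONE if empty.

000001, 000110, 001111, 010100, 011101, 110101

[col 0] 000001, 000110, 001111, 010100, 011101, 100000*, 100100*, 101010*, 101100*, 101110*, 110000*, 110101
[col 1] 1-0000, 10-100, 100-00, 101-10, 1011-0
Prime implicants: 000001, 000110, 001111, 010100, 011101, 1-0000, 10-100, 100-00, 101-10, 1011-0, 110101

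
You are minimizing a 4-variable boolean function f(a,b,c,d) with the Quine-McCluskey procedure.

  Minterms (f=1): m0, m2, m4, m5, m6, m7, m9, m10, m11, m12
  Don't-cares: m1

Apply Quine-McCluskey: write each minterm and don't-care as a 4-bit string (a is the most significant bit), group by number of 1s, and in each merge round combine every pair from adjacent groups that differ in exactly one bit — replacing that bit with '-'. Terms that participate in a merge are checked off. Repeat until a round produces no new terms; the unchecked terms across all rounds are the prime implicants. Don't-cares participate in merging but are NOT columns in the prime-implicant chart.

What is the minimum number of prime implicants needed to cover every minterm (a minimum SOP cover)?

size-2^0 implicants → 0000(✓)  0001(✓)  0010(✓)  0100(✓)  0101(✓)  0110(✓)  0111(✓)  1001(✓)  1010(✓)  1011(✓)  1100(✓)
size-2^1 implicants → -001  -010  -100  0-00(✓)  0-01(✓)  0-10(✓)  00-0(✓)  000-(✓)  01-0(✓)  01-1(✓)  010-(✓)  011-(✓)  10-1  101-
size-2^2 implicants → 0--0  0-0-  01--
Unchecked terms (primes): -001, -010, -100, 0--0, 0-0-, 01--, 10-1, 101-
Minterm coverage:
  m0 ⊆ 0--0,0-0-
  m2 ⊆ -010,0--0
  m4 ⊆ -100,0--0,0-0-,01--
  m5 ⊆ 0-0-,01--
  m6 ⊆ 0--0,01--
  m7 ⊆ 01-- [E]
  m9 ⊆ -001,10-1
  m10 ⊆ -010,101-
  m11 ⊆ 10-1,101-
  m12 ⊆ -100 [E]
E = {-100, 01--}
Petrick residual → -001, 0--0, 101-
Cover = b'c'd + bc'd' + a'd' + a'b + ab'c  |cover|=5

5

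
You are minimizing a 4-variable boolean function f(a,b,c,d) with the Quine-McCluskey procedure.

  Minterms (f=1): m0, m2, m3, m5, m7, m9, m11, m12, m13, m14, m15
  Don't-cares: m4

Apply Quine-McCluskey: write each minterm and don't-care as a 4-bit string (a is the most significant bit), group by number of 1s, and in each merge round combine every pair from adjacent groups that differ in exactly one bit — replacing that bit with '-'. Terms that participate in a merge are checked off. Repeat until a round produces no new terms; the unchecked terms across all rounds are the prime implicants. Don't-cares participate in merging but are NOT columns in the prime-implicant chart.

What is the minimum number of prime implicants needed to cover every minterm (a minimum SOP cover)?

[col 0] 0000*, 0010*, 0011*, 0100*, 0101*, 0111*, 1001*, 1011*, 1100*, 1101*, 1110*, 1111*
[col 1] -011*, -100*, -101*, -111*, 0-00, 0-11*, 00-0, 001-, 01-1*, 010-*, 1-01*, 1-11*, 10-1*, 11-0*, 11-1*, 110-*, 111-*
[col 2] --11, -1-1, -10-, 1--1, 11--
Prime implicants: --11, -1-1, -10-, 0-00, 00-0, 001-, 1--1, 11--
PI chart (minterm → PIs covering it):
  0 | 0-00,00-0
  2 | 00-0,001-
  3 | --11,001-
  5 | -1-1,-10-
  7 | --11,-1-1
  9 | 1--1  (sole → essential)
  11 | --11,1--1
  12 | -10-,11--
  13 | -1-1,-10-,1--1,11--
  14 | 11--  (sole → essential)
  15 | --11,-1-1,1--1,11--
Essential prime implicants: 1--1, 11--
Petrick residual → --11, -1-1, 00-0
Minimum SOP uses 5 PIs: cd + bd + a'b'd' + ad + ab

5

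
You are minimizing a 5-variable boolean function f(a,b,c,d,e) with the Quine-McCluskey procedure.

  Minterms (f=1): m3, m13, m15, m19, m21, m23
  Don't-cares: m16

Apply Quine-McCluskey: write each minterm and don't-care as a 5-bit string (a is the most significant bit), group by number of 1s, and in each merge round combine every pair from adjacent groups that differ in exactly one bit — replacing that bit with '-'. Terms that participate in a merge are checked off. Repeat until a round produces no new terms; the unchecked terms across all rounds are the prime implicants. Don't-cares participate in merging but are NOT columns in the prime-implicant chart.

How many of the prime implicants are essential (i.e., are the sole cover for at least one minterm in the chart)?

size-2^0 implicants → 00011(✓)  01101(✓)  01111(✓)  10000  10011(✓)  10101(✓)  10111(✓)
size-2^1 implicants → -0011  011-1  10-11  101-1
Unchecked terms (primes): -0011, 011-1, 10-11, 10000, 101-1
Minterm coverage:
  m3 ⊆ -0011 [E]
  m13 ⊆ 011-1 [E]
  m15 ⊆ 011-1 [E]
  m19 ⊆ -0011,10-11
  m21 ⊆ 101-1 [E]
  m23 ⊆ 10-11,101-1
E = {-0011, 011-1, 101-1}

3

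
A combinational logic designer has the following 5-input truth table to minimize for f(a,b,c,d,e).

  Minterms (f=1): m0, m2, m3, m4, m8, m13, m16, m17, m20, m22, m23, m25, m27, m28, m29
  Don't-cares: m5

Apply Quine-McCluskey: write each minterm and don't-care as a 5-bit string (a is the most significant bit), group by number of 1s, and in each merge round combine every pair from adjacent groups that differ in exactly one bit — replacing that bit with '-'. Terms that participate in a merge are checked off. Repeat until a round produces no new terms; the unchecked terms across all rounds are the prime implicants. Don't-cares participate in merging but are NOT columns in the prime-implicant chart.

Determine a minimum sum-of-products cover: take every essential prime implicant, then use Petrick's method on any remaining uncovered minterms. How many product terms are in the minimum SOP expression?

size-2^0 implicants → 00000(✓)  00010(✓)  00011(✓)  00100(✓)  00101(✓)  01000(✓)  01101(✓)  10000(✓)  10001(✓)  10100(✓)  10110(✓)  10111(✓)  11001(✓)  11011(✓)  11100(✓)  11101(✓)
size-2^1 implicants → -0000(✓)  -0100(✓)  -1101  0-000  0-101  00-00(✓)  000-0  0001-  0010-  1-001  1-100  10-00(✓)  1000-  101-0  1011-  11-01  110-1  1110-
size-2^2 implicants → -0-00
Unchecked terms (primes): -0-00, -1101, 0-000, 0-101, 000-0, 0001-, 0010-, 1-001, 1-100, 1000-, 101-0, 1011-, 11-01, 110-1, 1110-
Minterm coverage:
  m0 ⊆ -0-00,0-000,000-0
  m2 ⊆ 000-0,0001-
  m3 ⊆ 0001- [E]
  m4 ⊆ -0-00,0010-
  m8 ⊆ 0-000 [E]
  m13 ⊆ -1101,0-101
  m16 ⊆ -0-00,1000-
  m17 ⊆ 1-001,1000-
  m20 ⊆ -0-00,1-100,101-0
  m22 ⊆ 101-0,1011-
  m23 ⊆ 1011- [E]
  m25 ⊆ 1-001,11-01,110-1
  m27 ⊆ 110-1 [E]
  m28 ⊆ 1-100,1110-
  m29 ⊆ -1101,11-01,1110-
E = {0-000, 0001-, 1011-, 110-1}
Petrick residual → -0-00, -1101, 1-001, 1-100
Cover = b'd'e' + bcd'e + a'c'd'e' + a'b'c'd + ac'd'e + acd'e' + ab'cd + abc'e  |cover|=8

8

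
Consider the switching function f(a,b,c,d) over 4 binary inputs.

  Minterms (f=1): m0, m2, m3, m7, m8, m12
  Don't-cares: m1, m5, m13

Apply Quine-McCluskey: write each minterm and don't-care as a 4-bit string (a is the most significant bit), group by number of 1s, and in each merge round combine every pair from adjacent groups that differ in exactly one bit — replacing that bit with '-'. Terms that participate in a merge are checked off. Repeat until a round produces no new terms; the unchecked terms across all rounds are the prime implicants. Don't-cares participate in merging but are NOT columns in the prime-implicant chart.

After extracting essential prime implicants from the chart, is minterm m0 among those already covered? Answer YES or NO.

YES

size-2^0 implicants → 0000(✓)  0001(✓)  0010(✓)  0011(✓)  0101(✓)  0111(✓)  1000(✓)  1100(✓)  1101(✓)
size-2^1 implicants → -000  -101  0-01(✓)  0-11(✓)  00-0(✓)  00-1(✓)  000-(✓)  001-(✓)  01-1(✓)  1-00  110-
size-2^2 implicants → 0--1  00--
Unchecked terms (primes): -000, -101, 0--1, 00--, 1-00, 110-
Minterm coverage:
  m0 ⊆ -000,00--
  m2 ⊆ 00-- [E]
  m3 ⊆ 0--1,00--
  m7 ⊆ 0--1 [E]
  m8 ⊆ -000,1-00
  m12 ⊆ 1-00,110-
E = {0--1, 00--}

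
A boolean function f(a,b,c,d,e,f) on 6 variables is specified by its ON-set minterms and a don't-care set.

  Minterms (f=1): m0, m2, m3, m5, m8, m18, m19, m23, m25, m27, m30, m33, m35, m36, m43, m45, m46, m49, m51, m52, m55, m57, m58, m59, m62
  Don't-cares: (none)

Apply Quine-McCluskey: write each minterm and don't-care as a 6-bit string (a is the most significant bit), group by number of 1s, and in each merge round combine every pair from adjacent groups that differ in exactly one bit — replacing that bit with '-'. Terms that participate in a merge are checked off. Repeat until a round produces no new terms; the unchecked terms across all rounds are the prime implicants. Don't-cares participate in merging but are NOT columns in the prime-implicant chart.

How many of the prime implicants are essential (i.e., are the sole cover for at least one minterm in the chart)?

[col 0] 000000*, 000010*, 000011*, 000101, 001000*, 010010*, 010011*, 010111*, 011001*, 011011*, 011110*, 100001*, 100011*, 100100*, 101011*, 101101, 101110*, 110001*, 110011*, 110100*, 110111*, 111001*, 111010*, 111011*, 111110*
[col 1] -00011*, -10011*, -10111*, -11001*, -11011*, -11110, 0-0010*, 0-0011*, 00-000, 0000-0, 00001-*, 01-011*, 010-11*, 01001-*, 0110-1*, 1-0001*, 1-0011*, 1-0100, 1-1011*, 1-1110, 10-011*, 1000-1*, 11-001*, 11-011*, 110-11*, 1100-1*, 111-10, 1110-1*, 11101-
[col 2] --0011, -1-011, -10-11, -110-1, 0-001-, 1--011, 1-00-1, 11-0-1
Prime implicants: --0011, -1-011, -10-11, -110-1, -11110, 0-001-, 00-000, 0000-0, 000101, 1--011, 1-00-1, 1-0100, 1-1110, 101101, 11-0-1, 111-10, 11101-
PI chart (minterm → PIs covering it):
  0 | 00-000,0000-0
  2 | 0-001-,0000-0
  3 | --0011,0-001-
  5 | 000101  (sole → essential)
  8 | 00-000  (sole → essential)
  18 | 0-001-  (sole → essential)
  19 | --0011,-1-011,-10-11,0-001-
  23 | -10-11  (sole → essential)
  25 | -110-1  (sole → essential)
  27 | -1-011,-110-1
  30 | -11110  (sole → essential)
  33 | 1-00-1  (sole → essential)
  35 | --0011,1--011,1-00-1
  36 | 1-0100  (sole → essential)
  43 | 1--011  (sole → essential)
  45 | 101101  (sole → essential)
  46 | 1-1110  (sole → essential)
  49 | 1-00-1,11-0-1
  51 | --0011,-1-011,-10-11,1--011,1-00-1,11-0-1
  52 | 1-0100  (sole → essential)
  55 | -10-11  (sole → essential)
  57 | -110-1,11-0-1
  58 | 111-10,11101-
  59 | -1-011,-110-1,1--011,11-0-1,11101-
  62 | -11110,1-1110,111-10
Essential prime implicants: -10-11, -110-1, -11110, 0-001-, 00-000, 000101, 1--011, 1-00-1, 1-0100, 1-1110, 101101

11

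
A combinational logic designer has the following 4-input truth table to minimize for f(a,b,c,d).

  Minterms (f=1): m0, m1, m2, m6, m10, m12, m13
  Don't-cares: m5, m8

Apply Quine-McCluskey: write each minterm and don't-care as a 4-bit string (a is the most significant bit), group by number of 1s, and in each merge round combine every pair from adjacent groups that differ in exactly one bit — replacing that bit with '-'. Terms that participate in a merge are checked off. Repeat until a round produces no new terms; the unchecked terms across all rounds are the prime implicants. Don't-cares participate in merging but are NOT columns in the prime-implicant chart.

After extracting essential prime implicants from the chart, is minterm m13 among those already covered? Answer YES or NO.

NO

size-2^0 implicants → 0000(✓)  0001(✓)  0010(✓)  0101(✓)  0110(✓)  1000(✓)  1010(✓)  1100(✓)  1101(✓)
size-2^1 implicants → -000(✓)  -010(✓)  -101  0-01  0-10  00-0(✓)  000-  1-00  10-0(✓)  110-
size-2^2 implicants → -0-0
Unchecked terms (primes): -0-0, -101, 0-01, 0-10, 000-, 1-00, 110-
Minterm coverage:
  m0 ⊆ -0-0,000-
  m1 ⊆ 0-01,000-
  m2 ⊆ -0-0,0-10
  m6 ⊆ 0-10 [E]
  m10 ⊆ -0-0 [E]
  m12 ⊆ 1-00,110-
  m13 ⊆ -101,110-
E = {-0-0, 0-10}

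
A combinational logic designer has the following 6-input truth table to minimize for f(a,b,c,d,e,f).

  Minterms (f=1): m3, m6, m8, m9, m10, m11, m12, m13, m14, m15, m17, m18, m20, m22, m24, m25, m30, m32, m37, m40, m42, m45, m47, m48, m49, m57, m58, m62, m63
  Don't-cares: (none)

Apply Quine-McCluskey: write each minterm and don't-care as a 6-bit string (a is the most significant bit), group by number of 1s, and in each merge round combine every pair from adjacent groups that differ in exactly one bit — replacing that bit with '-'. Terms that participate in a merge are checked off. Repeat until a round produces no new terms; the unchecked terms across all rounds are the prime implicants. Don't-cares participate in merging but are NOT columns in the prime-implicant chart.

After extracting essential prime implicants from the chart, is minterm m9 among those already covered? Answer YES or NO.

size-2^0 implicants → 000011(✓)  000110(✓)  001000(✓)  001001(✓)  001010(✓)  001011(✓)  001100(✓)  001101(✓)  001110(✓)  001111(✓)  010001(✓)  010010(✓)  010100(✓)  010110(✓)  011000(✓)  011001(✓)  011110(✓)  100000(✓)  100101(✓)  101000(✓)  101010(✓)  101101(✓)  101111(✓)  110000(✓)  110001(✓)  111001(✓)  111010(✓)  111110(✓)  111111(✓)
size-2^1 implicants → -01000(✓)  -01010(✓)  -01101(✓)  -01111(✓)  -10001(✓)  -11001(✓)  -11110  0-0110(✓)  0-1000(✓)  0-1001(✓)  0-1110(✓)  00-011  00-110(✓)  001-00(✓)  001-01(✓)  001-10(✓)  001-11(✓)  0010-0(✓)  0010-1(✓)  00100-(✓)  00101-(✓)  0011-0(✓)  0011-1(✓)  00110-(✓)  00111-(✓)  01-001(✓)  01-110(✓)  010-10  0101-0  01100-(✓)  1-0000  1-1010  1-1111  10-000  10-101  1010-0(✓)  1011-1(✓)  11-001(✓)  11000-  111-10  11111-
size-2^2 implicants → -010-0  -011-1  -1-001  0--110  0-100-  001--0(✓)  001--1(✓)  001-0-(✓)  001-1-(✓)  0010--(✓)  0011--(✓)
size-2^3 implicants → 001---
Unchecked terms (primes): -010-0, -011-1, -1-001, -11110, 0--110, 0-100-, 00-011, 001---, 010-10, 0101-0, 1-0000, 1-1010, 1-1111, 10-000, 10-101, 11000-, 111-10, 11111-
Minterm coverage:
  m3 ⊆ 00-011 [E]
  m6 ⊆ 0--110 [E]
  m8 ⊆ -010-0,0-100-,001---
  m9 ⊆ 0-100-,001---
  m10 ⊆ -010-0,001---
  m11 ⊆ 00-011,001---
  m12 ⊆ 001--- [E]
  m13 ⊆ -011-1,001---
  m14 ⊆ 0--110,001---
  m15 ⊆ -011-1,001---
  m17 ⊆ -1-001 [E]
  m18 ⊆ 010-10 [E]
  m20 ⊆ 0101-0 [E]
  m22 ⊆ 0--110,010-10,0101-0
  m24 ⊆ 0-100- [E]
  m25 ⊆ -1-001,0-100-
  m30 ⊆ -11110,0--110
  m32 ⊆ 1-0000,10-000
  m37 ⊆ 10-101 [E]
  m40 ⊆ -010-0,10-000
  m42 ⊆ -010-0,1-1010
  m45 ⊆ -011-1,10-101
  m47 ⊆ -011-1,1-1111
  m48 ⊆ 1-0000,11000-
  m49 ⊆ -1-001,11000-
  m57 ⊆ -1-001 [E]
  m58 ⊆ 1-1010,111-10
  m62 ⊆ -11110,111-10,11111-
  m63 ⊆ 1-1111,11111-
E = {-1-001, 0--110, 0-100-, 00-011, 001---, 010-10, 0101-0, 10-101}

YES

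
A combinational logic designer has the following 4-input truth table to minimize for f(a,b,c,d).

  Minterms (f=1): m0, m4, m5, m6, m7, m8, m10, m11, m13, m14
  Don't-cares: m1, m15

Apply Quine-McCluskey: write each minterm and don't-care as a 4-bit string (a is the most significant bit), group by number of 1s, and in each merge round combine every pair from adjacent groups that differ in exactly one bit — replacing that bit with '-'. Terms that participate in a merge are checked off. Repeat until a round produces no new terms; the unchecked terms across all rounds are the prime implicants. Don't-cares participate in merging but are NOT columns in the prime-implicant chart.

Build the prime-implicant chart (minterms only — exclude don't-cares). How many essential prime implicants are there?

2

size-2^0 implicants → 0000(✓)  0001(✓)  0100(✓)  0101(✓)  0110(✓)  0111(✓)  1000(✓)  1010(✓)  1011(✓)  1101(✓)  1110(✓)  1111(✓)
size-2^1 implicants → -000  -101(✓)  -110(✓)  -111(✓)  0-00(✓)  0-01(✓)  000-(✓)  01-0(✓)  01-1(✓)  010-(✓)  011-(✓)  1-10(✓)  1-11(✓)  10-0  101-(✓)  11-1(✓)  111-(✓)
size-2^2 implicants → -1-1  -11-  0-0-  01--  1-1-
Unchecked terms (primes): -000, -1-1, -11-, 0-0-, 01--, 1-1-, 10-0
Minterm coverage:
  m0 ⊆ -000,0-0-
  m4 ⊆ 0-0-,01--
  m5 ⊆ -1-1,0-0-,01--
  m6 ⊆ -11-,01--
  m7 ⊆ -1-1,-11-,01--
  m8 ⊆ -000,10-0
  m10 ⊆ 1-1-,10-0
  m11 ⊆ 1-1- [E]
  m13 ⊆ -1-1 [E]
  m14 ⊆ -11-,1-1-
E = {-1-1, 1-1-}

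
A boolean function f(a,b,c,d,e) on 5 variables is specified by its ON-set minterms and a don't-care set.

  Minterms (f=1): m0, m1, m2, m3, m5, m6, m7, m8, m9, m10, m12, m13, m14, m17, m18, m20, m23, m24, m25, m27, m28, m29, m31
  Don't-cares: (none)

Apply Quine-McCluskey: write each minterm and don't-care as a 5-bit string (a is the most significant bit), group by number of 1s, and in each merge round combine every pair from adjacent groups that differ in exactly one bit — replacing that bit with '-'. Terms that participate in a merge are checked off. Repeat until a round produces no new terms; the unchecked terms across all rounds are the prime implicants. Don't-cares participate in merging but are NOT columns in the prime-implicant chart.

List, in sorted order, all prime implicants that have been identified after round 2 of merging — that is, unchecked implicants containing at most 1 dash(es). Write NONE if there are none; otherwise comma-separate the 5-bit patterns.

Round 0: 00000✓ 00001✓ 00010✓ 00011✓ 00101✓ 00110✓ 00111✓ 01000✓ 01001✓ 01010✓ 01100✓ 01101✓ 01110✓ 10001✓ 10010✓ 10100✓ 10111✓ 11000✓ 11001✓ 11011✓ 11100✓ 11101✓ 11111✓
Round 1: -0001✓ -0010 -0111 -1000✓ -1001✓ -1100✓ -1101✓ 0-000✓ 0-001✓ 0-010✓ 0-101✓ 0-110✓ 00-01✓ 00-10✓ 00-11✓ 000-0✓ 000-1✓ 0000-✓ 0001-✓ 001-1✓ 0011-✓ 01-00✓ 01-01✓ 01-10✓ 010-0✓ 0100-✓ 011-0✓ 0110-✓ 1-001✓ 1-100 1-111 11-00✓ 11-01✓ 11-11✓ 110-1✓ 1100-✓ 111-1✓ 1110-✓
Round 2: --001 -1-00✓ -1-01✓ -100-✓ -110-✓ 0--01 0--10 0-0-0 0-00- 00--1 00-1- 000-- 01--0 01-0-✓ 11--1 11-0-✓
Round 3: -1-0-
PIs = {--001, -0010, -0111, -1-0-, 0--01, 0--10, 0-0-0, 0-00-, 00--1, 00-1-, 000--, 01--0, 1-100, 1-111, 11--1}

-0010, -0111, 1-100, 1-111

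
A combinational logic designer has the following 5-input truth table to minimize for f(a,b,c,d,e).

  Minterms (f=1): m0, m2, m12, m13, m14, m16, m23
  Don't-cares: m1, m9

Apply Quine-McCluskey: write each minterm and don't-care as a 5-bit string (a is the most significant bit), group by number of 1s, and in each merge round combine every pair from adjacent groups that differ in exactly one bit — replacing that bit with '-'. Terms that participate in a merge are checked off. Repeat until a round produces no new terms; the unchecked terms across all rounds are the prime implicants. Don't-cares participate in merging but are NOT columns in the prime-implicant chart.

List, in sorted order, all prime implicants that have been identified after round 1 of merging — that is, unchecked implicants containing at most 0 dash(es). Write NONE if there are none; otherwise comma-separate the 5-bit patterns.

[col 0] 00000*, 00001*, 00010*, 01001*, 01100*, 01101*, 01110*, 10000*, 10111
[col 1] -0000, 0-001, 000-0, 0000-, 01-01, 011-0, 0110-
Prime implicants: -0000, 0-001, 000-0, 0000-, 01-01, 011-0, 0110-, 10111

10111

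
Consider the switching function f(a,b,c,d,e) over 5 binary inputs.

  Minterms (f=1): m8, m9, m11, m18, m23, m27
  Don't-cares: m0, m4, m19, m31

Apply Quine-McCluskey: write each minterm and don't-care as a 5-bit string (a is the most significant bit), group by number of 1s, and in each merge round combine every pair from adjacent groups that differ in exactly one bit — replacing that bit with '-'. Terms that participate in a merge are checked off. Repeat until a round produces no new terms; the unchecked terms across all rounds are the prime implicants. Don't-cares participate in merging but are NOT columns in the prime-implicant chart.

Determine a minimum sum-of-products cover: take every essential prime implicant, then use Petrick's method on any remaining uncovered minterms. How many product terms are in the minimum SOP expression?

size-2^0 implicants → 00000(✓)  00100(✓)  01000(✓)  01001(✓)  01011(✓)  10010(✓)  10011(✓)  10111(✓)  11011(✓)  11111(✓)
size-2^1 implicants → -1011  0-000  00-00  010-1  0100-  1-011(✓)  1-111(✓)  10-11(✓)  1001-  11-11(✓)
size-2^2 implicants → 1--11
Unchecked terms (primes): -1011, 0-000, 00-00, 010-1, 0100-, 1--11, 1001-
Minterm coverage:
  m8 ⊆ 0-000,0100-
  m9 ⊆ 010-1,0100-
  m11 ⊆ -1011,010-1
  m18 ⊆ 1001- [E]
  m23 ⊆ 1--11 [E]
  m27 ⊆ -1011,1--11
E = {1--11, 1001-}
Petrick residual → -1011, 0100-
Cover = bc'de + a'bc'd' + ade + ab'c'd  |cover|=4

4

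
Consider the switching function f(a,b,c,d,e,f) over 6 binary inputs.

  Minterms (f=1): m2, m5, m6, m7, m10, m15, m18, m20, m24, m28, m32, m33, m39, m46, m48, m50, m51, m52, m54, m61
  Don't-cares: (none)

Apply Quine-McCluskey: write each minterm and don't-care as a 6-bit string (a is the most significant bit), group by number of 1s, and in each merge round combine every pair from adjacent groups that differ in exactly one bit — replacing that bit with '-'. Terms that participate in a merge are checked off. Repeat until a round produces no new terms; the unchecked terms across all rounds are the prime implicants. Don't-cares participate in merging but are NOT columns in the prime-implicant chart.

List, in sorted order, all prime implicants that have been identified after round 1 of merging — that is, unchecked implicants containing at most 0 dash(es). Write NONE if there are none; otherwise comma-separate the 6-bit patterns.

Round 0: 000010✓ 000101✓ 000110✓ 000111✓ 001010✓ 001111✓ 010010✓ 010100✓ 011000✓ 011100✓ 100000✓ 100001✓ 100111✓ 101110 110000✓ 110010✓ 110011✓ 110100✓ 110110✓ 111101
Round 1: -00111 -10010 -10100 0-0010 00-010 00-111 000-10 0001-1 00011- 01-100 011-00 1-0000 10000- 110-00✓ 110-10✓ 1100-0✓ 11001- 1101-0✓
Round 2: 110--0
PIs = {-00111, -10010, -10100, 0-0010, 00-010, 00-111, 000-10, 0001-1, 00011-, 01-100, 011-00, 1-0000, 10000-, 101110, 110--0, 11001-, 111101}

101110, 111101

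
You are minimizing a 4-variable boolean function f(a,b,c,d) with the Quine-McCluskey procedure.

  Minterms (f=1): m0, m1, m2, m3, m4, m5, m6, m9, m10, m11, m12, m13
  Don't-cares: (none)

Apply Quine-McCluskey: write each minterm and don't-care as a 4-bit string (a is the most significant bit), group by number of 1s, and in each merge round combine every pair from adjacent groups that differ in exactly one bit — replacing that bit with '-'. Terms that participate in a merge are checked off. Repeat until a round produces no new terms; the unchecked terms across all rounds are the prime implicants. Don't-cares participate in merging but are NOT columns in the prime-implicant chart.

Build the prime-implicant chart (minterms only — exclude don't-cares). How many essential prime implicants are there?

3

Round 0: 0000✓ 0001✓ 0010✓ 0011✓ 0100✓ 0101✓ 0110✓ 1001✓ 1010✓ 1011✓ 1100✓ 1101✓
Round 1: -001✓ -010✓ -011✓ -100✓ -101✓ 0-00✓ 0-01✓ 0-10✓ 00-0✓ 00-1✓ 000-✓ 001-✓ 01-0✓ 010-✓ 1-01✓ 10-1✓ 101-✓ 110-✓
Round 2: --01 -0-1 -01- -10- 0--0 0-0- 00--
PIs = {--01, -0-1, -01-, -10-, 0--0, 0-0-, 00--}
Coverage chart:
  m0: 0--0,0-0-,00--
  m1: --01,-0-1,0-0-,00--
  m2: -01-,0--0,00--
  m3: -0-1,-01-,00--
  m4: -10-,0--0,0-0-
  m5: --01,-10-,0-0-
  m6: 0--0 ←essential
  m9: --01,-0-1
  m10: -01- ←essential
  m11: -0-1,-01-
  m12: -10- ←essential
  m13: --01,-10-
Essential: -01-, -10-, 0--0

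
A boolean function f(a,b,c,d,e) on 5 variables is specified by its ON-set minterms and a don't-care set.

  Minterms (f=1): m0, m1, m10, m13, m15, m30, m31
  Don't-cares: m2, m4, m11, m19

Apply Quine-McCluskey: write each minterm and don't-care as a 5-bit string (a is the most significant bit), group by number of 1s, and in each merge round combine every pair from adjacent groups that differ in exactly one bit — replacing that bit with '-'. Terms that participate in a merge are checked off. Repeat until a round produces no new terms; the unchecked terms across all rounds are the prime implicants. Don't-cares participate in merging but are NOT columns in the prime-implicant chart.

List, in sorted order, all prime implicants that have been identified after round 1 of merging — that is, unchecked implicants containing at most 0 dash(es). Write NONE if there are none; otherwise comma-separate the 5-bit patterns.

10011

size-2^0 implicants → 00000(✓)  00001(✓)  00010(✓)  00100(✓)  01010(✓)  01011(✓)  01101(✓)  01111(✓)  10011  11110(✓)  11111(✓)
size-2^1 implicants → -1111  0-010  00-00  000-0  0000-  01-11  0101-  011-1  1111-
Unchecked terms (primes): -1111, 0-010, 00-00, 000-0, 0000-, 01-11, 0101-, 011-1, 10011, 1111-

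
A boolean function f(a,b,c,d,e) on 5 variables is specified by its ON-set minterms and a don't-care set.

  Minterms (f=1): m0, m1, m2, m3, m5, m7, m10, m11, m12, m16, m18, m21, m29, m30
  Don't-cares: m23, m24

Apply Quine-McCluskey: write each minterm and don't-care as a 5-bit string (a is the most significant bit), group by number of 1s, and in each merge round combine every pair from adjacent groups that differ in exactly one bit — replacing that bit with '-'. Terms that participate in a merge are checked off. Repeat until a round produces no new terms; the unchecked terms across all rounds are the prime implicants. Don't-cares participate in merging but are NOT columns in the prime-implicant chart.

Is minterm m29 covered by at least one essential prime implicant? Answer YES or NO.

size-2^0 implicants → 00000(✓)  00001(✓)  00010(✓)  00011(✓)  00101(✓)  00111(✓)  01010(✓)  01011(✓)  01100  10000(✓)  10010(✓)  10101(✓)  10111(✓)  11000(✓)  11101(✓)  11110
size-2^1 implicants → -0000(✓)  -0010(✓)  -0101(✓)  -0111(✓)  0-010(✓)  0-011(✓)  00-01(✓)  00-11(✓)  000-0(✓)  000-1(✓)  0000-(✓)  0001-(✓)  001-1(✓)  0101-(✓)  1-000  1-101  100-0(✓)  101-1(✓)
size-2^2 implicants → -00-0  -01-1  0-01-  00--1  000--
Unchecked terms (primes): -00-0, -01-1, 0-01-, 00--1, 000--, 01100, 1-000, 1-101, 11110
Minterm coverage:
  m0 ⊆ -00-0,000--
  m1 ⊆ 00--1,000--
  m2 ⊆ -00-0,0-01-,000--
  m3 ⊆ 0-01-,00--1,000--
  m5 ⊆ -01-1,00--1
  m7 ⊆ -01-1,00--1
  m10 ⊆ 0-01- [E]
  m11 ⊆ 0-01- [E]
  m12 ⊆ 01100 [E]
  m16 ⊆ -00-0,1-000
  m18 ⊆ -00-0 [E]
  m21 ⊆ -01-1,1-101
  m29 ⊆ 1-101 [E]
  m30 ⊆ 11110 [E]
E = {-00-0, 0-01-, 01100, 1-101, 11110}

YES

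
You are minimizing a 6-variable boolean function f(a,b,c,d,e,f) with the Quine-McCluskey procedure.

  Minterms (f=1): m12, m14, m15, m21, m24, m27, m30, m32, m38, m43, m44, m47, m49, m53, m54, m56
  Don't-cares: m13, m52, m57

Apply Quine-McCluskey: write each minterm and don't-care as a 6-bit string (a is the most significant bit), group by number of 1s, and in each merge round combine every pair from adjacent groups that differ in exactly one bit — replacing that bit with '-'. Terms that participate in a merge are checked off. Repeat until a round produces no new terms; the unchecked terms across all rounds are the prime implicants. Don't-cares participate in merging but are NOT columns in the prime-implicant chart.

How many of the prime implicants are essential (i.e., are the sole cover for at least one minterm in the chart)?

Round 0: 001100✓ 001101✓ 001110✓ 001111✓ 010101✓ 011000✓ 011011 011110✓ 100000 100110✓ 101011✓ 101100✓ 101111✓ 110001✓ 110100✓ 110101✓ 110110✓ 111000✓ 111001✓
Round 1: -01100 -01111 -10101 -11000 0-1110 0011-0✓ 0011-1✓ 00110-✓ 00111-✓ 1-0110 101-11 11-001 110-01 1101-0 11010- 11100-
Round 2: 0011--
PIs = {-01100, -01111, -10101, -11000, 0-1110, 0011--, 011011, 1-0110, 100000, 101-11, 11-001, 110-01, 1101-0, 11010-, 11100-}
Coverage chart:
  m12: -01100,0011--
  m14: 0-1110,0011--
  m15: -01111,0011--
  m21: -10101 ←essential
  m24: -11000 ←essential
  m27: 011011 ←essential
  m30: 0-1110 ←essential
  m32: 100000 ←essential
  m38: 1-0110 ←essential
  m43: 101-11 ←essential
  m44: -01100 ←essential
  m47: -01111,101-11
  m49: 11-001,110-01
  m53: -10101,110-01,11010-
  m54: 1-0110,1101-0
  m56: -11000,11100-
Essential: -01100, -10101, -11000, 0-1110, 011011, 1-0110, 100000, 101-11

8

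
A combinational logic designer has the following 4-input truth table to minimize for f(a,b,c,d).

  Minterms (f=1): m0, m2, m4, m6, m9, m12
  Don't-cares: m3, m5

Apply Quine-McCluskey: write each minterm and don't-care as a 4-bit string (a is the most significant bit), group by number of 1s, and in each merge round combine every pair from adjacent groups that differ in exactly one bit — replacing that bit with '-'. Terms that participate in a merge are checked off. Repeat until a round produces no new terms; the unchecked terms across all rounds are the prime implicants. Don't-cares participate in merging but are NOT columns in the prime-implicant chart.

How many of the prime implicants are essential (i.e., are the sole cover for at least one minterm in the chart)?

size-2^0 implicants → 0000(✓)  0010(✓)  0011(✓)  0100(✓)  0101(✓)  0110(✓)  1001  1100(✓)
size-2^1 implicants → -100  0-00(✓)  0-10(✓)  00-0(✓)  001-  01-0(✓)  010-
size-2^2 implicants → 0--0
Unchecked terms (primes): -100, 0--0, 001-, 010-, 1001
Minterm coverage:
  m0 ⊆ 0--0 [E]
  m2 ⊆ 0--0,001-
  m4 ⊆ -100,0--0,010-
  m6 ⊆ 0--0 [E]
  m9 ⊆ 1001 [E]
  m12 ⊆ -100 [E]
E = {-100, 0--0, 1001}

3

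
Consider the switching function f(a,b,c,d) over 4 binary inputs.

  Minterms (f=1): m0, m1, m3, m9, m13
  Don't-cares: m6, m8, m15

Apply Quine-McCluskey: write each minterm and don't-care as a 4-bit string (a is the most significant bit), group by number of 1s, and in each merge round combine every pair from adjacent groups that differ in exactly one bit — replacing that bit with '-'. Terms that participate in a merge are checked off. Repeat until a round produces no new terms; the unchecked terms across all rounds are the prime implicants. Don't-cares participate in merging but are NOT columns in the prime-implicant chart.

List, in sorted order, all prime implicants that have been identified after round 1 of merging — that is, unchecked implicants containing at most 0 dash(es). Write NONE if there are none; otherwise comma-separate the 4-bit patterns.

size-2^0 implicants → 0000(✓)  0001(✓)  0011(✓)  0110  1000(✓)  1001(✓)  1101(✓)  1111(✓)
size-2^1 implicants → -000(✓)  -001(✓)  00-1  000-(✓)  1-01  100-(✓)  11-1
size-2^2 implicants → -00-
Unchecked terms (primes): -00-, 00-1, 0110, 1-01, 11-1

0110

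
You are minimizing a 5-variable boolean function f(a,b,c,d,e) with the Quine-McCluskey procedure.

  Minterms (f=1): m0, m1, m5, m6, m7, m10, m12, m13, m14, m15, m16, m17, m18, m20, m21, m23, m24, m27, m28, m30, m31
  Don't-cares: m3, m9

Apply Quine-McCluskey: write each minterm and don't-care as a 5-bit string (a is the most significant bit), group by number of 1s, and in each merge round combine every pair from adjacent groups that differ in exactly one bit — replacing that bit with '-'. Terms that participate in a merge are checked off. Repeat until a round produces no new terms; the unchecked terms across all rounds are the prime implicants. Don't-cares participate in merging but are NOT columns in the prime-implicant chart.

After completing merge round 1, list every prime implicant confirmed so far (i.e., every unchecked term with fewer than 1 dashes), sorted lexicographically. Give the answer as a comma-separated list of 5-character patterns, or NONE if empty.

[col 0] 00000*, 00001*, 00011*, 00101*, 00110*, 00111*, 01001*, 01010*, 01100*, 01101*, 01110*, 01111*, 10000*, 10001*, 10010*, 10100*, 10101*, 10111*, 11000*, 11011*, 11100*, 11110*, 11111*
[col 1] -0000*, -0001*, -0101*, -0111*, -1100*, -1110*, -1111*, 0-001*, 0-101*, 0-110*, 0-111*, 00-01*, 00-11*, 000-1*, 0000-*, 001-1*, 0011-*, 01-01*, 01-10, 011-0*, 011-1*, 0110-*, 0111-*, 1-000*, 1-100*, 1-111*, 10-00*, 10-01*, 100-0, 1000-*, 101-1*, 1010-*, 11-00*, 11-11, 111-0*, 1111-*
[col 2] --111, -0-01, -000-, -01-1, -11-0, -111-, 0--01, 0-1-1, 0-11-, 00--1, 011--, 1--00, 10-0-
Prime implicants: --111, -0-01, -000-, -01-1, -11-0, -111-, 0--01, 0-1-1, 0-11-, 00--1, 01-10, 011--, 1--00, 10-0-, 100-0, 11-11

NONE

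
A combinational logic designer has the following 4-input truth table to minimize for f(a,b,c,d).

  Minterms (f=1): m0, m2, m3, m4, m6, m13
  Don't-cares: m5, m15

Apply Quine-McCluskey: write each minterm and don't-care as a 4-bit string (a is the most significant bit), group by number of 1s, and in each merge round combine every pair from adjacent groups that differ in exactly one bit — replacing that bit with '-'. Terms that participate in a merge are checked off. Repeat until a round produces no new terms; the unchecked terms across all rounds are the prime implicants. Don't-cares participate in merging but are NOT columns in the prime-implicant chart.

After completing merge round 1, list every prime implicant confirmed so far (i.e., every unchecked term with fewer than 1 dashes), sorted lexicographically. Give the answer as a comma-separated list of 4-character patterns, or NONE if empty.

size-2^0 implicants → 0000(✓)  0010(✓)  0011(✓)  0100(✓)  0101(✓)  0110(✓)  1101(✓)  1111(✓)
size-2^1 implicants → -101  0-00(✓)  0-10(✓)  00-0(✓)  001-  01-0(✓)  010-  11-1
size-2^2 implicants → 0--0
Unchecked terms (primes): -101, 0--0, 001-, 010-, 11-1

NONE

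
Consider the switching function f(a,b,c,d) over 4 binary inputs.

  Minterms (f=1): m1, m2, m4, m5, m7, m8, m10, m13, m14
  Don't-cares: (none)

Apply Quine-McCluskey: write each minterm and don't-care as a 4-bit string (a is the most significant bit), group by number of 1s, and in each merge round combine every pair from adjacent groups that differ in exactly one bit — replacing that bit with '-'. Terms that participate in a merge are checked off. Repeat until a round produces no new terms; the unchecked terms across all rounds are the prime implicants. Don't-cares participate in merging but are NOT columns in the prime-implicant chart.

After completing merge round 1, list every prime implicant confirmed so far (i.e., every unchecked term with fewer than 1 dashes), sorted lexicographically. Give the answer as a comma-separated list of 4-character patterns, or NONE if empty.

Round 0: 0001✓ 0010✓ 0100✓ 0101✓ 0111✓ 1000✓ 1010✓ 1101✓ 1110✓
Round 1: -010 -101 0-01 01-1 010- 1-10 10-0
PIs = {-010, -101, 0-01, 01-1, 010-, 1-10, 10-0}

NONE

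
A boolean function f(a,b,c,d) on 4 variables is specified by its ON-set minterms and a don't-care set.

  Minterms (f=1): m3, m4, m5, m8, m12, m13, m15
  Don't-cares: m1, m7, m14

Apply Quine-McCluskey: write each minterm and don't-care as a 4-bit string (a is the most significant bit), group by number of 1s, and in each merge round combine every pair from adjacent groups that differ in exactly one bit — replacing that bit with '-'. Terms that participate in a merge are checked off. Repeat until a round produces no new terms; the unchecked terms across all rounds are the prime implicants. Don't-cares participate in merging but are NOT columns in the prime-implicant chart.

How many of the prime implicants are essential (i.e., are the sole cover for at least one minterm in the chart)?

3

[col 0] 0001*, 0011*, 0100*, 0101*, 0111*, 1000*, 1100*, 1101*, 1110*, 1111*
[col 1] -100*, -101*, -111*, 0-01*, 0-11*, 00-1*, 01-1*, 010-*, 1-00, 11-0*, 11-1*, 110-*, 111-*
[col 2] -1-1, -10-, 0--1, 11--
Prime implicants: -1-1, -10-, 0--1, 1-00, 11--
PI chart (minterm → PIs covering it):
  3 | 0--1  (sole → essential)
  4 | -10-  (sole → essential)
  5 | -1-1,-10-,0--1
  8 | 1-00  (sole → essential)
  12 | -10-,1-00,11--
  13 | -1-1,-10-,11--
  15 | -1-1,11--
Essential prime implicants: -10-, 0--1, 1-00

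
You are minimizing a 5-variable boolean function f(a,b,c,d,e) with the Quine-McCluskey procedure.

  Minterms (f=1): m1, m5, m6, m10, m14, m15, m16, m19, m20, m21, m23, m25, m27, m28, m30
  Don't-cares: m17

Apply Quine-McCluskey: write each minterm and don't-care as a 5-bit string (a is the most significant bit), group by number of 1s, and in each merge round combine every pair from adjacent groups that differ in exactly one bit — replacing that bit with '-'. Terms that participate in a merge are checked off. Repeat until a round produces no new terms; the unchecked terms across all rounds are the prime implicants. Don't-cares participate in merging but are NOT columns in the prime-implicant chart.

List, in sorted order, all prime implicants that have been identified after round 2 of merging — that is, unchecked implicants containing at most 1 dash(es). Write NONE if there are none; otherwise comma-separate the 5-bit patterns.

-1110, 0-110, 01-10, 0111-, 1-100, 111-0

size-2^0 implicants → 00001(✓)  00101(✓)  00110(✓)  01010(✓)  01110(✓)  01111(✓)  10000(✓)  10001(✓)  10011(✓)  10100(✓)  10101(✓)  10111(✓)  11001(✓)  11011(✓)  11100(✓)  11110(✓)
size-2^1 implicants → -0001(✓)  -0101(✓)  -1110  0-110  00-01(✓)  01-10  0111-  1-001(✓)  1-011(✓)  1-100  10-00(✓)  10-01(✓)  10-11(✓)  100-1(✓)  1000-(✓)  101-1(✓)  1010-(✓)  110-1(✓)  111-0
size-2^2 implicants → -0-01  1-0-1  10--1  10-0-
Unchecked terms (primes): -0-01, -1110, 0-110, 01-10, 0111-, 1-0-1, 1-100, 10--1, 10-0-, 111-0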